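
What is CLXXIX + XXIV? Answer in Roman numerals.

CLXXIX = 179
XXIV = 24
179 + 24 = 203

CCIII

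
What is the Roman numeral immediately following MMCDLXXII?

MMCDLXXII = 2472, so the next integer is 2472 + 1 = 2473

MMCDLXXIII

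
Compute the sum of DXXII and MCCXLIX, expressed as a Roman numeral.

DXXII = 522
MCCXLIX = 1249
522 + 1249 = 1771

MDCCLXXI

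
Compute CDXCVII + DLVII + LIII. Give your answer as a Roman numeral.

CDXCVII = 497, DLVII = 557, LIII = 53
497 + 557 = 1054
1054 + 53 = 1107

MCVII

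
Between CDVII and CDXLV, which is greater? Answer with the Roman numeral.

CDVII = 407
CDXLV = 445
445 is larger

CDXLV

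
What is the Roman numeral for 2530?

Convert 2530 to Roman numerals:
  2530 contains 2×1000 (MM)
  530 contains 1×500 (D)
  30 contains 3×10 (XXX)

MMDXXX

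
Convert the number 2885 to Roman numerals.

Convert 2885 to Roman numerals:
  2885 contains 2×1000 (MM)
  885 contains 1×500 (D)
  385 contains 3×100 (CCC)
  85 contains 1×50 (L)
  35 contains 3×10 (XXX)
  5 contains 1×5 (V)

MMDCCCLXXXV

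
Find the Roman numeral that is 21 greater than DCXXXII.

DCXXXII = 632
632 + 21 = 653

DCLIII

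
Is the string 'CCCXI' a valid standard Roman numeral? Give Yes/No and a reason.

'CCCXI': Check the rules: uses only the symbols I, V, X, L, C, D, M; no symbol is repeated more than three times in a row; V, L and D each appear at most once; no smaller symbol precedes a larger one (values never increase from left to right). Value: C (100) + C (100) + C (100) + X (10) + I (1) = 311. So it is a valid standard Roman numeral.

Yes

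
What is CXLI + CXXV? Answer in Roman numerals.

CXLI = 141
CXXV = 125
141 + 125 = 266

CCLXVI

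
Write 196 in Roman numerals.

Convert 196 to Roman numerals:
  196 contains 1×100 (C)
  96 contains 1×90 (XC)
  6 contains 1×5 (V)
  1 contains 1×1 (I)

CXCVI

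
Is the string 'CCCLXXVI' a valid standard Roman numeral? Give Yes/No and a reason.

'CCCLXXVI': Check the rules: uses only the symbols I, V, X, L, C, D, M; no symbol is repeated more than three times in a row; V, L and D each appear at most once; no smaller symbol precedes a larger one (values never increase from left to right). Value: C (100) + C (100) + C (100) + L (50) + X (10) + X (10) + V (5) + I (1) = 376. So it is a valid standard Roman numeral.

Yes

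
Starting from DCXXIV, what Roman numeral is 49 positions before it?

DCXXIV = 624
624 - 49 = 575

DLXXV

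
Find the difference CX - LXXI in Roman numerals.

CX = 110
LXXI = 71
110 - 71 = 39

XXXIX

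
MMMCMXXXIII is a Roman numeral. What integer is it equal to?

MMMCMXXXIII: M=1000, M=1000, M=1000, CM=900, X=10, X=10, X=10, I=1, I=1, I=1
1000 + 1000 + 1000 + 900 + 10 + 10 + 10 + 1 + 1 + 1 = 3933

3933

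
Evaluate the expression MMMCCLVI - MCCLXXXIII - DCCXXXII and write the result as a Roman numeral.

MMMCCLVI = 3256, MCCLXXXIII = 1283, DCCXXXII = 732
3256 - 1283 = 1973
1973 - 732 = 1241

MCCXLI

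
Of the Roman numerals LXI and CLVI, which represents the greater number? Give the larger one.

LXI = 61
CLVI = 156
156 is larger

CLVI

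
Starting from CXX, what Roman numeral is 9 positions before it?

CXX = 120
120 - 9 = 111

CXI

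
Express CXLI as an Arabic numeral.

CXLI: C=100, XL=40, I=1
100 + 40 + 1 = 141

141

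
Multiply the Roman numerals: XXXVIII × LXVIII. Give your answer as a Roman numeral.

XXXVIII = 38
LXVIII = 68
38 × 68 = 2584

MMDLXXXIV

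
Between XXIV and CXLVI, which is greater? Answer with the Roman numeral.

XXIV = 24
CXLVI = 146
146 is larger

CXLVI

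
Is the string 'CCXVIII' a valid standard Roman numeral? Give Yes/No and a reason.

'CCXVIII': Check the rules: uses only the symbols I, V, X, L, C, D, M; no symbol is repeated more than three times in a row; V, L and D each appear at most once; no smaller symbol precedes a larger one (values never increase from left to right). Value: C (100) + C (100) + X (10) + V (5) + I (1) + I (1) + I (1) = 218. So it is a valid standard Roman numeral.

Yes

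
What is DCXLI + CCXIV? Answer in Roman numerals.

DCXLI = 641
CCXIV = 214
641 + 214 = 855

DCCCLV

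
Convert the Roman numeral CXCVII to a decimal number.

CXCVII: C=100, XC=90, V=5, I=1, I=1
100 + 90 + 5 + 1 + 1 = 197

197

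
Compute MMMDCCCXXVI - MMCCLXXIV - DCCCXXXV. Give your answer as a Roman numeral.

MMMDCCCXXVI = 3826, MMCCLXXIV = 2274, DCCCXXXV = 835
3826 - 2274 = 1552
1552 - 835 = 717

DCCXVII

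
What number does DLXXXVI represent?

DLXXXVI: D=500, L=50, X=10, X=10, X=10, V=5, I=1
500 + 50 + 10 + 10 + 10 + 5 + 1 = 586

586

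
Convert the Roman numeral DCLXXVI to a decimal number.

DCLXXVI: D=500, C=100, L=50, X=10, X=10, V=5, I=1
500 + 100 + 50 + 10 + 10 + 5 + 1 = 676

676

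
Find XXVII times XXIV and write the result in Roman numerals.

XXVII = 27
XXIV = 24
27 × 24 = 648

DCXLVIII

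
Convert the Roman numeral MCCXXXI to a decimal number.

MCCXXXI: M=1000, C=100, C=100, X=10, X=10, X=10, I=1
1000 + 100 + 100 + 10 + 10 + 10 + 1 = 1231

1231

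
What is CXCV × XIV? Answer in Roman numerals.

CXCV = 195
XIV = 14
195 × 14 = 2730

MMDCCXXX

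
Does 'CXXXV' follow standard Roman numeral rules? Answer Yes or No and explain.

'CXXXV': Check the rules: uses only the symbols I, V, X, L, C, D, M; no symbol is repeated more than three times in a row; V, L and D each appear at most once; no smaller symbol precedes a larger one (values never increase from left to right). Value: C (100) + X (10) + X (10) + X (10) + V (5) = 135. So it is a valid standard Roman numeral.

Yes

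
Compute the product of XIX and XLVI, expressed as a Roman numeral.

XIX = 19
XLVI = 46
19 × 46 = 874

DCCCLXXIV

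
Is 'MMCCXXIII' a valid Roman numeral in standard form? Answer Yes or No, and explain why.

'MMCCXXIII': Check the rules: uses only the symbols I, V, X, L, C, D, M; no symbol is repeated more than three times in a row; V, L and D each appear at most once; no smaller symbol precedes a larger one (values never increase from left to right). Value: M (1000) + M (1000) + C (100) + C (100) + X (10) + X (10) + I (1) + I (1) + I (1) = 2223. So it is a valid standard Roman numeral.

Yes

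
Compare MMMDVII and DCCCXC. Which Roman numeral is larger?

MMMDVII = 3507
DCCCXC = 890
3507 is larger

MMMDVII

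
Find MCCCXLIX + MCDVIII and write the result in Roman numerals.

MCCCXLIX = 1349
MCDVIII = 1408
1349 + 1408 = 2757

MMDCCLVII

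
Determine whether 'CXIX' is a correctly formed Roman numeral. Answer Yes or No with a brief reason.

'CXIX': Check the rules: uses only the symbols I, V, X, L, C, D, M; no symbol is repeated more than three times in a row; V, L and D each appear at most once; the only place a smaller symbol precedes a larger one is the allowed subtractive pair IX, the symbol right after such a pair (if any) is smaller than the pair's first symbol, and otherwise the values never increase from left to right. Value: C (100) + X (10) + IX (9) = 119. So it is a valid standard Roman numeral.

Yes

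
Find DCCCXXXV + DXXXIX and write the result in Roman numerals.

DCCCXXXV = 835
DXXXIX = 539
835 + 539 = 1374

MCCCLXXIV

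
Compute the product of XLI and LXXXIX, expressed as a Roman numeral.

XLI = 41
LXXXIX = 89
41 × 89 = 3649

MMMDCXLIX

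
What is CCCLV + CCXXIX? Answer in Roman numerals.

CCCLV = 355
CCXXIX = 229
355 + 229 = 584

DLXXXIV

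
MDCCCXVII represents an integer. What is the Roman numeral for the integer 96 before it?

MDCCCXVII = 1817
1817 - 96 = 1721

MDCCXXI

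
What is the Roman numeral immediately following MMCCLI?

MMCCLI = 2251; next is 2252

MMCCLII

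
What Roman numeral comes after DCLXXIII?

DCLXXIII = 673; next is 674

DCLXXIV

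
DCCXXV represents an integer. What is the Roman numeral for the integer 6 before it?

DCCXXV = 725
725 - 6 = 719

DCCXIX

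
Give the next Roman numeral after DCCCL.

DCCCL = 850; next is 851

DCCCLI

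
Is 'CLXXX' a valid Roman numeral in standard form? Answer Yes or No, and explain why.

'CLXXX': Check the rules: uses only the symbols I, V, X, L, C, D, M; no symbol is repeated more than three times in a row; V, L and D each appear at most once; no smaller symbol precedes a larger one (values never increase from left to right). Value: C (100) + L (50) + X (10) + X (10) + X (10) = 180. So it is a valid standard Roman numeral.

Yes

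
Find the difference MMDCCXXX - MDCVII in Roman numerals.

MMDCCXXX = 2730
MDCVII = 1607
2730 - 1607 = 1123

MCXXIII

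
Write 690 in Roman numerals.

Convert 690 to Roman numerals:
  690 contains 1×500 (D)
  190 contains 1×100 (C)
  90 contains 1×90 (XC)

DCXC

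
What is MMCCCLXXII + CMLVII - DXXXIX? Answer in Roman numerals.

MMCCCLXXII = 2372, CMLVII = 957, DXXXIX = 539
2372 + 957 = 3329
3329 - 539 = 2790

MMDCCXC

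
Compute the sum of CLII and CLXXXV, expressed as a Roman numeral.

CLII = 152
CLXXXV = 185
152 + 185 = 337

CCCXXXVII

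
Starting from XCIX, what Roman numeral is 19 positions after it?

XCIX = 99
99 + 19 = 118

CXVIII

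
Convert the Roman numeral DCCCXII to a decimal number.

DCCCXII: D=500, C=100, C=100, C=100, X=10, I=1, I=1
500 + 100 + 100 + 100 + 10 + 1 + 1 = 812

812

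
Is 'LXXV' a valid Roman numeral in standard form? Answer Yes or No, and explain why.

'LXXV': Check the rules: uses only the symbols I, V, X, L, C, D, M; no symbol is repeated more than three times in a row; V, L and D each appear at most once; no smaller symbol precedes a larger one (values never increase from left to right). Value: L (50) + X (10) + X (10) + V (5) = 75. So it is a valid standard Roman numeral.

Yes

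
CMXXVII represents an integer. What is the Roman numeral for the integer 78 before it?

CMXXVII = 927
927 - 78 = 849

DCCCXLIX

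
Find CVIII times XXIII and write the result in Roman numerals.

CVIII = 108
XXIII = 23
108 × 23 = 2484

MMCDLXXXIV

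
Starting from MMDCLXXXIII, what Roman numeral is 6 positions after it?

MMDCLXXXIII = 2683
2683 + 6 = 2689

MMDCLXXXIX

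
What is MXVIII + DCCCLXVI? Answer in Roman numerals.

MXVIII = 1018
DCCCLXVI = 866
1018 + 866 = 1884

MDCCCLXXXIV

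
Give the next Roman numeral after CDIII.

CDIII = 403, so the next integer is 403 + 1 = 404

CDIV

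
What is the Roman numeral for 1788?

Convert 1788 to Roman numerals:
  1788 contains 1×1000 (M)
  788 contains 1×500 (D)
  288 contains 2×100 (CC)
  88 contains 1×50 (L)
  38 contains 3×10 (XXX)
  8 contains 1×5 (V)
  3 contains 3×1 (III)

MDCCLXXXVIII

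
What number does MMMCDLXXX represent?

MMMCDLXXX: M=1000, M=1000, M=1000, CD=400, L=50, X=10, X=10, X=10
1000 + 1000 + 1000 + 400 + 50 + 10 + 10 + 10 = 3480

3480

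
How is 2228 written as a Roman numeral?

Convert 2228 to Roman numerals:
  2228 contains 2×1000 (MM)
  228 contains 2×100 (CC)
  28 contains 2×10 (XX)
  8 contains 1×5 (V)
  3 contains 3×1 (III)

MMCCXXVIII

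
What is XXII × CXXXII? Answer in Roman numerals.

XXII = 22
CXXXII = 132
22 × 132 = 2904

MMCMIV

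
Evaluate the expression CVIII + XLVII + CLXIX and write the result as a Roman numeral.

CVIII = 108, XLVII = 47, CLXIX = 169
108 + 47 = 155
155 + 169 = 324

CCCXXIV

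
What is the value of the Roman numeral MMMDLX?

MMMDLX: M=1000, M=1000, M=1000, D=500, L=50, X=10
1000 + 1000 + 1000 + 500 + 50 + 10 = 3560

3560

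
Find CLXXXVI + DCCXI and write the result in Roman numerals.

CLXXXVI = 186
DCCXI = 711
186 + 711 = 897

DCCCXCVII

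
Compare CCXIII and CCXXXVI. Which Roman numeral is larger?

CCXIII = 213
CCXXXVI = 236
236 is larger

CCXXXVI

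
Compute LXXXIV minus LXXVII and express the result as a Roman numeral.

LXXXIV = 84
LXXVII = 77
84 - 77 = 7

VII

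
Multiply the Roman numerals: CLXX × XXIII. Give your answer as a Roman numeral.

CLXX = 170
XXIII = 23
170 × 23 = 3910

MMMCMX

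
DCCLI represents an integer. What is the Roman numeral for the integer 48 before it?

DCCLI = 751
751 - 48 = 703

DCCIII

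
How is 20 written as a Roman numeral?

Convert 20 to Roman numerals:
  20 contains 2×10 (XX)

XX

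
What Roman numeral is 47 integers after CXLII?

CXLII = 142
142 + 47 = 189

CLXXXIX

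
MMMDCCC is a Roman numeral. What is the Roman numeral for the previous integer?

MMMDCCC = 3800; previous is 3799

MMMDCCXCIX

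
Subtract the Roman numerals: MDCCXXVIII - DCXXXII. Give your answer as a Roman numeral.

MDCCXXVIII = 1728
DCXXXII = 632
1728 - 632 = 1096

MXCVI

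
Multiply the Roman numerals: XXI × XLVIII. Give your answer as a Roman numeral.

XXI = 21
XLVIII = 48
21 × 48 = 1008

MVIII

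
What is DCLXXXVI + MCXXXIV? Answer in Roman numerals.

DCLXXXVI = 686
MCXXXIV = 1134
686 + 1134 = 1820

MDCCCXX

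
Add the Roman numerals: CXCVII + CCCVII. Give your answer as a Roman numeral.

CXCVII = 197
CCCVII = 307
197 + 307 = 504

DIV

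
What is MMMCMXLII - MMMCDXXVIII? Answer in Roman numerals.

MMMCMXLII = 3942
MMMCDXXVIII = 3428
3942 - 3428 = 514

DXIV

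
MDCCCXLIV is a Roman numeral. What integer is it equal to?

MDCCCXLIV: M=1000, D=500, C=100, C=100, C=100, XL=40, IV=4
1000 + 500 + 100 + 100 + 100 + 40 + 4 = 1844

1844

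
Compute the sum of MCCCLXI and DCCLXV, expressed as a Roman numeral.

MCCCLXI = 1361
DCCLXV = 765
1361 + 765 = 2126

MMCXXVI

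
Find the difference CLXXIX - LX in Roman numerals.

CLXXIX = 179
LX = 60
179 - 60 = 119

CXIX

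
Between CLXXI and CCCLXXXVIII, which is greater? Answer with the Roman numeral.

CLXXI = 171
CCCLXXXVIII = 388
388 is larger

CCCLXXXVIII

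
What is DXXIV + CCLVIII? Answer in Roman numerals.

DXXIV = 524
CCLVIII = 258
524 + 258 = 782

DCCLXXXII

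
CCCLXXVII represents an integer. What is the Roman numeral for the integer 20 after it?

CCCLXXVII = 377
377 + 20 = 397

CCCXCVII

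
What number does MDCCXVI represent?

MDCCXVI: M=1000, D=500, C=100, C=100, X=10, V=5, I=1
1000 + 500 + 100 + 100 + 10 + 5 + 1 = 1716

1716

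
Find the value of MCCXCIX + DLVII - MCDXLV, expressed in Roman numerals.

MCCXCIX = 1299, DLVII = 557, MCDXLV = 1445
1299 + 557 = 1856
1856 - 1445 = 411

CDXI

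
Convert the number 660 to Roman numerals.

Convert 660 to Roman numerals:
  660 contains 1×500 (D)
  160 contains 1×100 (C)
  60 contains 1×50 (L)
  10 contains 1×10 (X)

DCLX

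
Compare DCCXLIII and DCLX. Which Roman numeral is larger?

DCCXLIII = 743
DCLX = 660
743 is larger

DCCXLIII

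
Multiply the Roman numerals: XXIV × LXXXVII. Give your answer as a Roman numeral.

XXIV = 24
LXXXVII = 87
24 × 87 = 2088

MMLXXXVIII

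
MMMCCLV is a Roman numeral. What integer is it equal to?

MMMCCLV: M=1000, M=1000, M=1000, C=100, C=100, L=50, V=5
1000 + 1000 + 1000 + 100 + 100 + 50 + 5 = 3255

3255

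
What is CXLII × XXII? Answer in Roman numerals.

CXLII = 142
XXII = 22
142 × 22 = 3124

MMMCXXIV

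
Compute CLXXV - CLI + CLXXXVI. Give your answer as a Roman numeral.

CLXXV = 175, CLI = 151, CLXXXVI = 186
175 - 151 = 24
24 + 186 = 210

CCX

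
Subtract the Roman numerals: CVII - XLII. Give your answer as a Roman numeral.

CVII = 107
XLII = 42
107 - 42 = 65

LXV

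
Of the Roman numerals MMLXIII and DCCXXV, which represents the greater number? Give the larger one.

MMLXIII = 2063
DCCXXV = 725
2063 is larger

MMLXIII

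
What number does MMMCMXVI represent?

MMMCMXVI: M=1000, M=1000, M=1000, CM=900, X=10, V=5, I=1
1000 + 1000 + 1000 + 900 + 10 + 5 + 1 = 3916

3916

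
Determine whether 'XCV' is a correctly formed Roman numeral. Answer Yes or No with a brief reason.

'XCV': Check the rules: uses only the symbols I, V, X, L, C, D, M; no symbol is repeated more than three times in a row; V, L and D each appear at most once; the only place a smaller symbol precedes a larger one is the allowed subtractive pair XC, the symbol right after such a pair (if any) is smaller than the pair's first symbol, and otherwise the values never increase from left to right. Value: XC (90) + V (5) = 95. So it is a valid standard Roman numeral.

Yes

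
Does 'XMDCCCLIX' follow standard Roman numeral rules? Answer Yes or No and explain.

'XMDCCCLIX': Invalid subtractive combination: XM

No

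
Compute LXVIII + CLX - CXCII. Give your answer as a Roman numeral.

LXVIII = 68, CLX = 160, CXCII = 192
68 + 160 = 228
228 - 192 = 36

XXXVI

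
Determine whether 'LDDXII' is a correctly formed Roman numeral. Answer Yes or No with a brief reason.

'LDDXII': D should not appear more than once

No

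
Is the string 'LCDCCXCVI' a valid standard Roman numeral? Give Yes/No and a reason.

'LCDCCXCVI': Invalid subtractive combination: LC

No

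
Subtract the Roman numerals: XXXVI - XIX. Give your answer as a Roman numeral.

XXXVI = 36
XIX = 19
36 - 19 = 17

XVII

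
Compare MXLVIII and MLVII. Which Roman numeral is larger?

MXLVIII = 1048
MLVII = 1057
1057 is larger

MLVII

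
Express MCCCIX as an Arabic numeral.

MCCCIX: M=1000, C=100, C=100, C=100, IX=9
1000 + 100 + 100 + 100 + 9 = 1309

1309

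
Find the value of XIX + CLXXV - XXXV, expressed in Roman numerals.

XIX = 19, CLXXV = 175, XXXV = 35
19 + 175 = 194
194 - 35 = 159

CLIX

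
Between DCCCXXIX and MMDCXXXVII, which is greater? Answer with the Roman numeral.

DCCCXXIX = 829
MMDCXXXVII = 2637
2637 is larger

MMDCXXXVII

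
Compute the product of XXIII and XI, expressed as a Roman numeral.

XXIII = 23
XI = 11
23 × 11 = 253

CCLIII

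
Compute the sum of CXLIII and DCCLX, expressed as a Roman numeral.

CXLIII = 143
DCCLX = 760
143 + 760 = 903

CMIII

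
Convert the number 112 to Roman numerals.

Convert 112 to Roman numerals:
  112 contains 1×100 (C)
  12 contains 1×10 (X)
  2 contains 2×1 (II)

CXII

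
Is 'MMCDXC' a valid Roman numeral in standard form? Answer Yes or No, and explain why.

'MMCDXC': Check the rules: uses only the symbols I, V, X, L, C, D, M; no symbol is repeated more than three times in a row; V, L and D each appear at most once; the only places a smaller symbol precedes a larger one are the allowed subtractive pairs CD, XC, the symbol right after such a pair (if any) is smaller than the pair's first symbol, and otherwise the values never increase from left to right. Value: M (1000) + M (1000) + CD (400) + XC (90) = 2490. So it is a valid standard Roman numeral.

Yes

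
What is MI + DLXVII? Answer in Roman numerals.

MI = 1001
DLXVII = 567
1001 + 567 = 1568

MDLXVIII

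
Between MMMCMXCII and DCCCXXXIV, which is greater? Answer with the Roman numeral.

MMMCMXCII = 3992
DCCCXXXIV = 834
3992 is larger

MMMCMXCII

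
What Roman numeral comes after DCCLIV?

DCCLIV = 754; next is 755

DCCLV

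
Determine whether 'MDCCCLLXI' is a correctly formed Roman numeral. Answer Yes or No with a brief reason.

'MDCCCLLXI': L should not appear more than once

No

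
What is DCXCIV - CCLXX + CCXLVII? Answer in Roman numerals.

DCXCIV = 694, CCLXX = 270, CCXLVII = 247
694 - 270 = 424
424 + 247 = 671

DCLXXI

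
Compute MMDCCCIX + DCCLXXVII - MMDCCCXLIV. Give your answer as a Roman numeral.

MMDCCCIX = 2809, DCCLXXVII = 777, MMDCCCXLIV = 2844
2809 + 777 = 3586
3586 - 2844 = 742

DCCXLII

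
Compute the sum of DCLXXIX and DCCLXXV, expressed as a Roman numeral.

DCLXXIX = 679
DCCLXXV = 775
679 + 775 = 1454

MCDLIV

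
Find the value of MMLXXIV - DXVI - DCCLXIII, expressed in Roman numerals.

MMLXXIV = 2074, DXVI = 516, DCCLXIII = 763
2074 - 516 = 1558
1558 - 763 = 795

DCCXCV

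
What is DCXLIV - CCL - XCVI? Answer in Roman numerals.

DCXLIV = 644, CCL = 250, XCVI = 96
644 - 250 = 394
394 - 96 = 298

CCXCVIII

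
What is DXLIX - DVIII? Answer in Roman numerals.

DXLIX = 549
DVIII = 508
549 - 508 = 41

XLI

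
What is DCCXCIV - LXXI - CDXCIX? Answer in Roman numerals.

DCCXCIV = 794, LXXI = 71, CDXCIX = 499
794 - 71 = 723
723 - 499 = 224

CCXXIV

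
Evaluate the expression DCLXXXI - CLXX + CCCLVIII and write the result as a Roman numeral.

DCLXXXI = 681, CLXX = 170, CCCLVIII = 358
681 - 170 = 511
511 + 358 = 869

DCCCLXIX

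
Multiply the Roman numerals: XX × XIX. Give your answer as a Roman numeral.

XX = 20
XIX = 19
20 × 19 = 380

CCCLXXX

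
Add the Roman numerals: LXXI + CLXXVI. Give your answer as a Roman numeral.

LXXI = 71
CLXXVI = 176
71 + 176 = 247

CCXLVII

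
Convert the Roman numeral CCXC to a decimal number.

CCXC: C=100, C=100, XC=90
100 + 100 + 90 = 290

290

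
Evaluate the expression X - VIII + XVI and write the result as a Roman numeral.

X = 10, VIII = 8, XVI = 16
10 - 8 = 2
2 + 16 = 18

XVIII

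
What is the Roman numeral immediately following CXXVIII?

CXXVIII = 128; next is 129

CXXIX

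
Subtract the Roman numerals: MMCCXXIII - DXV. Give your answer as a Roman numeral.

MMCCXXIII = 2223
DXV = 515
2223 - 515 = 1708

MDCCVIII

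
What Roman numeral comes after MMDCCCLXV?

MMDCCCLXV = 2865; next is 2866

MMDCCCLXVI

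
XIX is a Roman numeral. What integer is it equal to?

XIX: X=10, IX=9
10 + 9 = 19

19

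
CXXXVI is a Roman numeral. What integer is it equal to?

CXXXVI: C=100, X=10, X=10, X=10, V=5, I=1
100 + 10 + 10 + 10 + 5 + 1 = 136

136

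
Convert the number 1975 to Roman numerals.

Convert 1975 to Roman numerals:
  1975 contains 1×1000 (M)
  975 contains 1×900 (CM)
  75 contains 1×50 (L)
  25 contains 2×10 (XX)
  5 contains 1×5 (V)

MCMLXXV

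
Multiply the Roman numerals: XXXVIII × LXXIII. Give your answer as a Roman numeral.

XXXVIII = 38
LXXIII = 73
38 × 73 = 2774

MMDCCLXXIV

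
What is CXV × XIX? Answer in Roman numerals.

CXV = 115
XIX = 19
115 × 19 = 2185

MMCLXXXV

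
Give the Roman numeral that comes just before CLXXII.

CLXXII = 172; previous is 171

CLXXI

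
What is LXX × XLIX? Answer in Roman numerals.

LXX = 70
XLIX = 49
70 × 49 = 3430

MMMCDXXX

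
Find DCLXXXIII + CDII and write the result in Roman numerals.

DCLXXXIII = 683
CDII = 402
683 + 402 = 1085

MLXXXV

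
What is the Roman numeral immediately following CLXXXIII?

CLXXXIII = 183; next is 184

CLXXXIV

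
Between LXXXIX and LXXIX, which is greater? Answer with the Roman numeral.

LXXXIX = 89
LXXIX = 79
89 is larger

LXXXIX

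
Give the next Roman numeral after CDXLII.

CDXLII = 442, so the next integer is 442 + 1 = 443

CDXLIII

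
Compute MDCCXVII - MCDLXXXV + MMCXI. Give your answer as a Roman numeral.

MDCCXVII = 1717, MCDLXXXV = 1485, MMCXI = 2111
1717 - 1485 = 232
232 + 2111 = 2343

MMCCCXLIII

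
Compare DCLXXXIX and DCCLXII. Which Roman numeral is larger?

DCLXXXIX = 689
DCCLXII = 762
762 is larger

DCCLXII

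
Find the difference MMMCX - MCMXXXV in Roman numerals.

MMMCX = 3110
MCMXXXV = 1935
3110 - 1935 = 1175

MCLXXV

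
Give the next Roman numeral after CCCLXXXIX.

CCCLXXXIX = 389; next is 390

CCCXC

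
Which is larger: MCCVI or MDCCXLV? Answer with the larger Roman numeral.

MCCVI = 1206
MDCCXLV = 1745
1745 is larger

MDCCXLV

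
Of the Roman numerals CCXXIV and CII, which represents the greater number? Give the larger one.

CCXXIV = 224
CII = 102
224 is larger

CCXXIV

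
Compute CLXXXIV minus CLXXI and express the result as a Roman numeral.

CLXXXIV = 184
CLXXI = 171
184 - 171 = 13

XIII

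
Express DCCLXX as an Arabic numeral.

DCCLXX: D=500, C=100, C=100, L=50, X=10, X=10
500 + 100 + 100 + 50 + 10 + 10 = 770

770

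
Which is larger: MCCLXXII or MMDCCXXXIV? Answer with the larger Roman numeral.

MCCLXXII = 1272
MMDCCXXXIV = 2734
2734 is larger

MMDCCXXXIV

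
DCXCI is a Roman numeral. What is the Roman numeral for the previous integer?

DCXCI = 691; previous is 690

DCXC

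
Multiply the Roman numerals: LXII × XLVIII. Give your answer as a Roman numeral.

LXII = 62
XLVIII = 48
62 × 48 = 2976

MMCMLXXVI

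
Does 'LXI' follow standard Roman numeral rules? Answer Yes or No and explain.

'LXI': Check the rules: uses only the symbols I, V, X, L, C, D, M; no symbol is repeated more than three times in a row; V, L and D each appear at most once; no smaller symbol precedes a larger one (values never increase from left to right). Value: L (50) + X (10) + I (1) = 61. So it is a valid standard Roman numeral.

Yes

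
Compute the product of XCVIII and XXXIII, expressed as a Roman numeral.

XCVIII = 98
XXXIII = 33
98 × 33 = 3234

MMMCCXXXIV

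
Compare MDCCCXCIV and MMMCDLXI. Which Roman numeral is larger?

MDCCCXCIV = 1894
MMMCDLXI = 3461
3461 is larger

MMMCDLXI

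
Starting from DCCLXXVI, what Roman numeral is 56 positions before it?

DCCLXXVI = 776
776 - 56 = 720

DCCXX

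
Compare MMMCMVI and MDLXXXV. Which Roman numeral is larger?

MMMCMVI = 3906
MDLXXXV = 1585
3906 is larger

MMMCMVI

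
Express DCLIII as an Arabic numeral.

DCLIII: D=500, C=100, L=50, I=1, I=1, I=1
500 + 100 + 50 + 1 + 1 + 1 = 653

653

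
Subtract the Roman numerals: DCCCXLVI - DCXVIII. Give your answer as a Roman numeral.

DCCCXLVI = 846
DCXVIII = 618
846 - 618 = 228

CCXXVIII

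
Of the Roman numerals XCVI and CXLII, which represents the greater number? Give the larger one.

XCVI = 96
CXLII = 142
142 is larger

CXLII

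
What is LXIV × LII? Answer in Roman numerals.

LXIV = 64
LII = 52
64 × 52 = 3328

MMMCCCXXVIII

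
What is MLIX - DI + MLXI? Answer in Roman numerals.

MLIX = 1059, DI = 501, MLXI = 1061
1059 - 501 = 558
558 + 1061 = 1619

MDCXIX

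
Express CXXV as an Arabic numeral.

CXXV: C=100, X=10, X=10, V=5
100 + 10 + 10 + 5 = 125

125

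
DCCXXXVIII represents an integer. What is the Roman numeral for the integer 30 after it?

DCCXXXVIII = 738
738 + 30 = 768

DCCLXVIII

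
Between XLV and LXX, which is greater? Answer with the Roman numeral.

XLV = 45
LXX = 70
70 is larger

LXX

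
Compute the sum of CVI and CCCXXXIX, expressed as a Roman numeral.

CVI = 106
CCCXXXIX = 339
106 + 339 = 445

CDXLV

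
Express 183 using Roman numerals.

Convert 183 to Roman numerals:
  183 contains 1×100 (C)
  83 contains 1×50 (L)
  33 contains 3×10 (XXX)
  3 contains 3×1 (III)

CLXXXIII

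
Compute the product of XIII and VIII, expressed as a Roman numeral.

XIII = 13
VIII = 8
13 × 8 = 104

CIV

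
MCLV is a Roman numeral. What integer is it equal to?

MCLV: M=1000, C=100, L=50, V=5
1000 + 100 + 50 + 5 = 1155

1155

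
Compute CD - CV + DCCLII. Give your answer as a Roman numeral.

CD = 400, CV = 105, DCCLII = 752
400 - 105 = 295
295 + 752 = 1047

MXLVII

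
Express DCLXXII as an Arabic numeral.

DCLXXII: D=500, C=100, L=50, X=10, X=10, I=1, I=1
500 + 100 + 50 + 10 + 10 + 1 + 1 = 672

672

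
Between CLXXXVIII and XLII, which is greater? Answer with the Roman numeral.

CLXXXVIII = 188
XLII = 42
188 is larger

CLXXXVIII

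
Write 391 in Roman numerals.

Convert 391 to Roman numerals:
  391 contains 3×100 (CCC)
  91 contains 1×90 (XC)
  1 contains 1×1 (I)

CCCXCI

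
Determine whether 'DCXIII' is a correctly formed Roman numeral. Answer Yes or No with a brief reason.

'DCXIII': Check the rules: uses only the symbols I, V, X, L, C, D, M; no symbol is repeated more than three times in a row; V, L and D each appear at most once; no smaller symbol precedes a larger one (values never increase from left to right). Value: D (500) + C (100) + X (10) + I (1) + I (1) + I (1) = 613. So it is a valid standard Roman numeral.

Yes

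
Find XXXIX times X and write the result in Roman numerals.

XXXIX = 39
X = 10
39 × 10 = 390

CCCXC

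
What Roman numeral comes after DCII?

DCII = 602, so the next integer is 602 + 1 = 603

DCIII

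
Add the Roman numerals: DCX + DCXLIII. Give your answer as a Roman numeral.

DCX = 610
DCXLIII = 643
610 + 643 = 1253

MCCLIII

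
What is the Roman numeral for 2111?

Convert 2111 to Roman numerals:
  2111 contains 2×1000 (MM)
  111 contains 1×100 (C)
  11 contains 1×10 (X)
  1 contains 1×1 (I)

MMCXI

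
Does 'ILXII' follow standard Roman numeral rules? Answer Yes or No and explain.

'ILXII': Invalid subtractive combination: IL

No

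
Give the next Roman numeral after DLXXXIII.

DLXXXIII = 583; next is 584

DLXXXIV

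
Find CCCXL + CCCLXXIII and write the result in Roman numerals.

CCCXL = 340
CCCLXXIII = 373
340 + 373 = 713

DCCXIII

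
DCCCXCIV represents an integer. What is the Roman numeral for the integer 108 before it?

DCCCXCIV = 894
894 - 108 = 786

DCCLXXXVI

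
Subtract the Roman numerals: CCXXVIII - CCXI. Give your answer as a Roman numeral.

CCXXVIII = 228
CCXI = 211
228 - 211 = 17

XVII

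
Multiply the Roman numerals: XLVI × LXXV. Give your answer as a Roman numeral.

XLVI = 46
LXXV = 75
46 × 75 = 3450

MMMCDL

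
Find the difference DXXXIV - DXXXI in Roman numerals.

DXXXIV = 534
DXXXI = 531
534 - 531 = 3

III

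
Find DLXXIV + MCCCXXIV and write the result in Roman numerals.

DLXXIV = 574
MCCCXXIV = 1324
574 + 1324 = 1898

MDCCCXCVIII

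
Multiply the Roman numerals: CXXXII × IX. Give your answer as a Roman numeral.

CXXXII = 132
IX = 9
132 × 9 = 1188

MCLXXXVIII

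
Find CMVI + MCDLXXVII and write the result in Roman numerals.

CMVI = 906
MCDLXXVII = 1477
906 + 1477 = 2383

MMCCCLXXXIII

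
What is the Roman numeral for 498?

Convert 498 to Roman numerals:
  498 contains 1×400 (CD)
  98 contains 1×90 (XC)
  8 contains 1×5 (V)
  3 contains 3×1 (III)

CDXCVIII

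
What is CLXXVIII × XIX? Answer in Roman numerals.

CLXXVIII = 178
XIX = 19
178 × 19 = 3382

MMMCCCLXXXII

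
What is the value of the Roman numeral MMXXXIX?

MMXXXIX: M=1000, M=1000, X=10, X=10, X=10, IX=9
1000 + 1000 + 10 + 10 + 10 + 9 = 2039

2039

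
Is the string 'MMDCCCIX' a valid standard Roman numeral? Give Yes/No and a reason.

'MMDCCCIX': Check the rules: uses only the symbols I, V, X, L, C, D, M; no symbol is repeated more than three times in a row; V, L and D each appear at most once; the only place a smaller symbol precedes a larger one is the allowed subtractive pair IX, the symbol right after such a pair (if any) is smaller than the pair's first symbol, and otherwise the values never increase from left to right. Value: M (1000) + M (1000) + D (500) + C (100) + C (100) + C (100) + IX (9) = 2809. So it is a valid standard Roman numeral.

Yes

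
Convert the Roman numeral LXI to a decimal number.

LXI: L=50, X=10, I=1
50 + 10 + 1 = 61

61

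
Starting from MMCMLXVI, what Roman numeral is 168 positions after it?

MMCMLXVI = 2966
2966 + 168 = 3134

MMMCXXXIV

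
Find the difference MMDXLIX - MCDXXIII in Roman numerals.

MMDXLIX = 2549
MCDXXIII = 1423
2549 - 1423 = 1126

MCXXVI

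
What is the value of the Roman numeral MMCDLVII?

MMCDLVII: M=1000, M=1000, CD=400, L=50, V=5, I=1, I=1
1000 + 1000 + 400 + 50 + 5 + 1 + 1 = 2457

2457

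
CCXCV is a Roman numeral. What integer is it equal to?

CCXCV: C=100, C=100, XC=90, V=5
100 + 100 + 90 + 5 = 295

295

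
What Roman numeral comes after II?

II = 2; next is 3

III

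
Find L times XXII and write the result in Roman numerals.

L = 50
XXII = 22
50 × 22 = 1100

MC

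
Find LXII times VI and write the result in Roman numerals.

LXII = 62
VI = 6
62 × 6 = 372

CCCLXXII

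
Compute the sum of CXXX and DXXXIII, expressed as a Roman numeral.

CXXX = 130
DXXXIII = 533
130 + 533 = 663

DCLXIII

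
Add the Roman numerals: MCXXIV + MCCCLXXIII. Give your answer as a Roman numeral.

MCXXIV = 1124
MCCCLXXIII = 1373
1124 + 1373 = 2497

MMCDXCVII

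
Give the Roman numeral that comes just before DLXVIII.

DLXVIII = 568, so the previous integer is 568 - 1 = 567

DLXVII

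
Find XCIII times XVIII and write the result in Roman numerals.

XCIII = 93
XVIII = 18
93 × 18 = 1674

MDCLXXIV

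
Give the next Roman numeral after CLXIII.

CLXIII = 163, so the next integer is 163 + 1 = 164

CLXIV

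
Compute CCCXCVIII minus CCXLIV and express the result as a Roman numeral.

CCCXCVIII = 398
CCXLIV = 244
398 - 244 = 154

CLIV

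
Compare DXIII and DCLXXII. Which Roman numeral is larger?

DXIII = 513
DCLXXII = 672
672 is larger

DCLXXII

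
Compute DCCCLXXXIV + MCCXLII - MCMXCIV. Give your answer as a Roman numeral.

DCCCLXXXIV = 884, MCCXLII = 1242, MCMXCIV = 1994
884 + 1242 = 2126
2126 - 1994 = 132

CXXXII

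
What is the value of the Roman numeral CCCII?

CCCII: C=100, C=100, C=100, I=1, I=1
100 + 100 + 100 + 1 + 1 = 302

302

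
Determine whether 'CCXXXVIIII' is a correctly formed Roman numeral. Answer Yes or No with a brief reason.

'CCXXXVIIII': More than 3 consecutive I's

No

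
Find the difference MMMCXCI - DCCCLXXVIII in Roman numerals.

MMMCXCI = 3191
DCCCLXXVIII = 878
3191 - 878 = 2313

MMCCCXIII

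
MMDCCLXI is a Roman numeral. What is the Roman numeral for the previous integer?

MMDCCLXI = 2761, so the previous integer is 2761 - 1 = 2760

MMDCCLX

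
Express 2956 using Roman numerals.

Convert 2956 to Roman numerals:
  2956 contains 2×1000 (MM)
  956 contains 1×900 (CM)
  56 contains 1×50 (L)
  6 contains 1×5 (V)
  1 contains 1×1 (I)

MMCMLVI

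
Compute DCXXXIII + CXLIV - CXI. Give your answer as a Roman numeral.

DCXXXIII = 633, CXLIV = 144, CXI = 111
633 + 144 = 777
777 - 111 = 666

DCLXVI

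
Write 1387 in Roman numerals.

Convert 1387 to Roman numerals:
  1387 contains 1×1000 (M)
  387 contains 3×100 (CCC)
  87 contains 1×50 (L)
  37 contains 3×10 (XXX)
  7 contains 1×5 (V)
  2 contains 2×1 (II)

MCCCLXXXVII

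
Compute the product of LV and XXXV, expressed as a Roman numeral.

LV = 55
XXXV = 35
55 × 35 = 1925

MCMXXV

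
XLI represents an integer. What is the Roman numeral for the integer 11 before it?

XLI = 41
41 - 11 = 30

XXX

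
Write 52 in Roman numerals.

Convert 52 to Roman numerals:
  52 contains 1×50 (L)
  2 contains 2×1 (II)

LII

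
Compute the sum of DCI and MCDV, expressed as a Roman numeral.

DCI = 601
MCDV = 1405
601 + 1405 = 2006

MMVI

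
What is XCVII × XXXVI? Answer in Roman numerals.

XCVII = 97
XXXVI = 36
97 × 36 = 3492

MMMCDXCII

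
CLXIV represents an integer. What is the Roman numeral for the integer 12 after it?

CLXIV = 164
164 + 12 = 176

CLXXVI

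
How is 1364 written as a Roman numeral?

Convert 1364 to Roman numerals:
  1364 contains 1×1000 (M)
  364 contains 3×100 (CCC)
  64 contains 1×50 (L)
  14 contains 1×10 (X)
  4 contains 1×4 (IV)

MCCCLXIV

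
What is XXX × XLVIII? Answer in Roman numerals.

XXX = 30
XLVIII = 48
30 × 48 = 1440

MCDXL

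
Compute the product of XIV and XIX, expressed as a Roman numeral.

XIV = 14
XIX = 19
14 × 19 = 266

CCLXVI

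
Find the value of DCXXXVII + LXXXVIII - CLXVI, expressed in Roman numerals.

DCXXXVII = 637, LXXXVIII = 88, CLXVI = 166
637 + 88 = 725
725 - 166 = 559

DLIX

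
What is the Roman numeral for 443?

Convert 443 to Roman numerals:
  443 contains 1×400 (CD)
  43 contains 1×40 (XL)
  3 contains 3×1 (III)

CDXLIII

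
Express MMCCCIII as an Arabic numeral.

MMCCCIII: M=1000, M=1000, C=100, C=100, C=100, I=1, I=1, I=1
1000 + 1000 + 100 + 100 + 100 + 1 + 1 + 1 = 2303

2303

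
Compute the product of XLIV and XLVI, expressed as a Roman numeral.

XLIV = 44
XLVI = 46
44 × 46 = 2024

MMXXIV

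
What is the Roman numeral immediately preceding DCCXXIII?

DCCXXIII = 723, so the previous integer is 723 - 1 = 722

DCCXXII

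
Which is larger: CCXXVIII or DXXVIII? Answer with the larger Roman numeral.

CCXXVIII = 228
DXXVIII = 528
528 is larger

DXXVIII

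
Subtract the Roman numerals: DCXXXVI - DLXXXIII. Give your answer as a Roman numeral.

DCXXXVI = 636
DLXXXIII = 583
636 - 583 = 53

LIII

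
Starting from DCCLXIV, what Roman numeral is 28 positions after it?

DCCLXIV = 764
764 + 28 = 792

DCCXCII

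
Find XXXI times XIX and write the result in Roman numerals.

XXXI = 31
XIX = 19
31 × 19 = 589

DLXXXIX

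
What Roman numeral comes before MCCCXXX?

MCCCXXX = 1330; previous is 1329

MCCCXXIX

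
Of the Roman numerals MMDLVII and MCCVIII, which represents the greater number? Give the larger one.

MMDLVII = 2557
MCCVIII = 1208
2557 is larger

MMDLVII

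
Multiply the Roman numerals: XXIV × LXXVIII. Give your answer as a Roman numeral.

XXIV = 24
LXXVIII = 78
24 × 78 = 1872

MDCCCLXXII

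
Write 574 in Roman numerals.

Convert 574 to Roman numerals:
  574 contains 1×500 (D)
  74 contains 1×50 (L)
  24 contains 2×10 (XX)
  4 contains 1×4 (IV)

DLXXIV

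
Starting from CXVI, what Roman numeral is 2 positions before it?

CXVI = 116
116 - 2 = 114

CXIV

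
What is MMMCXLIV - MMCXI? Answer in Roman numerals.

MMMCXLIV = 3144
MMCXI = 2111
3144 - 2111 = 1033

MXXXIII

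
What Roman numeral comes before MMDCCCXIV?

MMDCCCXIV = 2814; previous is 2813

MMDCCCXIII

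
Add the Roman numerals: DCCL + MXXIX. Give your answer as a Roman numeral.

DCCL = 750
MXXIX = 1029
750 + 1029 = 1779

MDCCLXXIX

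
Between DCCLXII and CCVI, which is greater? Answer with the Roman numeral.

DCCLXII = 762
CCVI = 206
762 is larger

DCCLXII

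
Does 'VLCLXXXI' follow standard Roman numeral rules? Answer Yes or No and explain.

'VLCLXXXI': L should not appear more than once

No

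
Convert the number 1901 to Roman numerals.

Convert 1901 to Roman numerals:
  1901 contains 1×1000 (M)
  901 contains 1×900 (CM)
  1 contains 1×1 (I)

MCMI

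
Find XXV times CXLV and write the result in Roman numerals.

XXV = 25
CXLV = 145
25 × 145 = 3625

MMMDCXXV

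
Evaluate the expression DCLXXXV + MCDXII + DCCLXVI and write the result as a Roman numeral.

DCLXXXV = 685, MCDXII = 1412, DCCLXVI = 766
685 + 1412 = 2097
2097 + 766 = 2863

MMDCCCLXIII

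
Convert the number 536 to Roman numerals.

Convert 536 to Roman numerals:
  536 contains 1×500 (D)
  36 contains 3×10 (XXX)
  6 contains 1×5 (V)
  1 contains 1×1 (I)

DXXXVI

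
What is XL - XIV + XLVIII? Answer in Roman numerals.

XL = 40, XIV = 14, XLVIII = 48
40 - 14 = 26
26 + 48 = 74

LXXIV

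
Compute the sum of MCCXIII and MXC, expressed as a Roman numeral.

MCCXIII = 1213
MXC = 1090
1213 + 1090 = 2303

MMCCCIII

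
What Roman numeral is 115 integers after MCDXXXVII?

MCDXXXVII = 1437
1437 + 115 = 1552

MDLII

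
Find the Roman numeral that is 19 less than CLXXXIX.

CLXXXIX = 189
189 - 19 = 170

CLXX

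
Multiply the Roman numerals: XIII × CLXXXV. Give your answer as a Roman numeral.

XIII = 13
CLXXXV = 185
13 × 185 = 2405

MMCDV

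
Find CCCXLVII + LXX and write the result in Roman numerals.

CCCXLVII = 347
LXX = 70
347 + 70 = 417

CDXVII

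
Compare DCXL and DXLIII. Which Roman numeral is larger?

DCXL = 640
DXLIII = 543
640 is larger

DCXL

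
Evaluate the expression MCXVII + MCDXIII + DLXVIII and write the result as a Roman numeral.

MCXVII = 1117, MCDXIII = 1413, DLXVIII = 568
1117 + 1413 = 2530
2530 + 568 = 3098

MMMXCVIII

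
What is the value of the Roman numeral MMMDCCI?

MMMDCCI: M=1000, M=1000, M=1000, D=500, C=100, C=100, I=1
1000 + 1000 + 1000 + 500 + 100 + 100 + 1 = 3701

3701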